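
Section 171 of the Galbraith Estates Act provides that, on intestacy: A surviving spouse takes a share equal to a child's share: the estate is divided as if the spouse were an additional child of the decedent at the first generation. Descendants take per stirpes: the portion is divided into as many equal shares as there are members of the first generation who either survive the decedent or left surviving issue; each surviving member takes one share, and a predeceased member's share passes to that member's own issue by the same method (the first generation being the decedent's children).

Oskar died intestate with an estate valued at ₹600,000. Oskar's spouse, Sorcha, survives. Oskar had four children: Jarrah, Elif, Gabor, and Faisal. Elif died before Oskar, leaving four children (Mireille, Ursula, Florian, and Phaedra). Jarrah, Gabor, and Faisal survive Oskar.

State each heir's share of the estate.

Sorcha: ₹120,000; Jarrah: ₹120,000; Mireille: ₹30,000; Ursula: ₹30,000; Florian: ₹30,000; Phaedra: ₹30,000; Gabor: ₹120,000; Faisal: ₹120,000

The spouse counts as an additional share at the children's level, so there are 5 primary shares of ₹120,000. Sorcha takes one such share (₹120,000).
The children's combined portion (₹480,000) is divided into 4 shares of ₹120,000: Jarrah, Gabor, and Faisal each take ₹120,000; Elif's ₹120,000 share passes to Elif's issue.
Elif's share (₹120,000) is divided into 4 shares of ₹30,000: Mireille, Ursula, Florian, and Phaedra each take ₹30,000.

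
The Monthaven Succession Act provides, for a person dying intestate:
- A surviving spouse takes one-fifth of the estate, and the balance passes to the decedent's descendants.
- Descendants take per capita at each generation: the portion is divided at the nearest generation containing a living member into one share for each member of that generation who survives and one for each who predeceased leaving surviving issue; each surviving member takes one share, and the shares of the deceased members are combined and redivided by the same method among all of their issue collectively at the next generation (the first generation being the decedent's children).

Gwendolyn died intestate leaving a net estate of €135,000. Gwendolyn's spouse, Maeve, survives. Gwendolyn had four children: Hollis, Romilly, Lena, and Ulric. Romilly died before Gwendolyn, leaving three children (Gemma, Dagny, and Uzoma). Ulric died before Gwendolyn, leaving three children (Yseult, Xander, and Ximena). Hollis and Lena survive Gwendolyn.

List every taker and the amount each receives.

Maeve: €27,000; Hollis: €27,000; Gemma: €9,000; Dagny: €9,000; Uzoma: €9,000; Lena: €27,000; Yseult: €9,000; Xander: €9,000; Ximena: €9,000

Maeve takes one-fifth of €135,000 = €27,000. The remaining €108,000 passes to the descendants.
The descendants' portion (€108,000) is divided at the children's generation into 4 shares of €27,000. Hollis and Lena each take €27,000. The 2 shares of the deceased (Romilly and Ulric) are combined into a pool of €54,000.
That pool (€54,000) is divided at the grandchildren's generation equally among Gemma, Dagny, Uzoma, Yseult, Xander, and Ximena: €9,000 each.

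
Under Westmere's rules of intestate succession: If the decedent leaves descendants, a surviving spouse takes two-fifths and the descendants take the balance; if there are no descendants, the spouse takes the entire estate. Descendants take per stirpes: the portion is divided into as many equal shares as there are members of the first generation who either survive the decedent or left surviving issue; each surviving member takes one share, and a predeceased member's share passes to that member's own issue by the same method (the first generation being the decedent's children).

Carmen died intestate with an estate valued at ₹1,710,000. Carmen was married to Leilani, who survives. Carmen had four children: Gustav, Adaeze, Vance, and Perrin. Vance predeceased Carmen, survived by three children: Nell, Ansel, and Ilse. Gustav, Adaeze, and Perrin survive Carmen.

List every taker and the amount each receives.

Leilani takes two-fifths of ₹1,710,000 = ₹684,000. The remaining ₹1,026,000 passes to the descendants.
The descendants' portion (₹1,026,000) is divided into 4 shares of ₹256,500: Gustav, Adaeze, and Perrin each take ₹256,500; Vance's ₹256,500 share passes to Vance's issue.
Vance's share (₹256,500) is divided into 3 shares of ₹85,500: Nell, Ansel, and Ilse each take ₹85,500.

Leilani: ₹684,000; Gustav: ₹256,500; Adaeze: ₹256,500; Nell: ₹85,500; Ansel: ₹85,500; Ilse: ₹85,500; Perrin: ₹256,500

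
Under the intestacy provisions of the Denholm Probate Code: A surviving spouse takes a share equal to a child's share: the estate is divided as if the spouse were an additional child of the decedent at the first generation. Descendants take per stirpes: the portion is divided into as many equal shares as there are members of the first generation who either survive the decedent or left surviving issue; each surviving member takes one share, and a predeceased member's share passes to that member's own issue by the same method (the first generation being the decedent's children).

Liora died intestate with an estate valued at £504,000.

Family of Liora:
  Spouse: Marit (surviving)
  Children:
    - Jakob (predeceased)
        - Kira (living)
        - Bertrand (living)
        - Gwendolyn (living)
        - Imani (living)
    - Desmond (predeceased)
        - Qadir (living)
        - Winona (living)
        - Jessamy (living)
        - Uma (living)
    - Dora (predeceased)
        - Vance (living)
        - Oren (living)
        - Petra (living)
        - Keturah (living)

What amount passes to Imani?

The spouse counts as an additional share at the children's level, so there are 4 primary shares of £126,000. Marit takes one such share (£126,000).
The children's combined portion (£378,000) is divided into 3 shares of £126,000: Jakob's £126,000 share passes to Jakob's issue; Desmond's £126,000 share passes to Desmond's issue; Dora's £126,000 share passes to Dora's issue.
Jakob's share (£126,000) is divided into 4 shares of £31,500: Kira, Bertrand, Gwendolyn, and Imani each take £31,500.
Desmond's share (£126,000) is divided into 4 shares of £31,500: Qadir, Winona, Jessamy, and Uma each take £31,500.
Dora's share (£126,000) is divided into 4 shares of £31,500: Vance, Oren, Petra, and Keturah each take £31,500.

Imani receives £31,500.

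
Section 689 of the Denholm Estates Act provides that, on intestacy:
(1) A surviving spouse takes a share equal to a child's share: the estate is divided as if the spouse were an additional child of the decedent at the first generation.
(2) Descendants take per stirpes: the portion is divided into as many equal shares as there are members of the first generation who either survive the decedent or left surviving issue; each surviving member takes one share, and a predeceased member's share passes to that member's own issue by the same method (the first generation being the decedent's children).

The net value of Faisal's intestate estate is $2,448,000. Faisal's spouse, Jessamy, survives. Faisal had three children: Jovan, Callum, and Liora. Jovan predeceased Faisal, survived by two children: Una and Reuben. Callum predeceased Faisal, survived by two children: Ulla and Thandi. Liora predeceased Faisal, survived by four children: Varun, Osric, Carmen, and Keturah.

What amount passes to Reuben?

The spouse counts as an additional share at the children's level, so there are 4 primary shares of $612,000. Jessamy takes one such share ($612,000).
The children's combined portion ($1,836,000) is divided into 3 shares of $612,000: Jovan's $612,000 share passes to Jovan's issue; Callum's $612,000 share passes to Callum's issue; Liora's $612,000 share passes to Liora's issue.
Jovan's share ($612,000) is divided into 2 shares of $306,000: Una and Reuben each take $306,000.
Callum's share ($612,000) is divided into 2 shares of $306,000: Ulla and Thandi each take $306,000.
Liora's share ($612,000) is divided into 4 shares of $153,000: Varun, Osric, Carmen, and Keturah each take $153,000.

Reuben receives $306,000.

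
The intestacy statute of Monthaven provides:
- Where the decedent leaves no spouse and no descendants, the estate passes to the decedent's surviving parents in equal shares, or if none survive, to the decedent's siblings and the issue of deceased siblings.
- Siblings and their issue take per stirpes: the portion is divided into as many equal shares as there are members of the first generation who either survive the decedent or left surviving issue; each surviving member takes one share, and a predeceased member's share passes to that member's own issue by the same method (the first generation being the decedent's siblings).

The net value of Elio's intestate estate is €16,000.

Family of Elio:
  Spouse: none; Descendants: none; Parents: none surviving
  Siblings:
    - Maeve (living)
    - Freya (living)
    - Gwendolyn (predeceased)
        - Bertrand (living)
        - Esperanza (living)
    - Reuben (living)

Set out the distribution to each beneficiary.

The entire €16,000 passes to the siblings and their issue.
That amount (€16,000) is divided into 4 shares of €4,000: Maeve, Freya, and Reuben each take €4,000; Gwendolyn's €4,000 share passes to Gwendolyn's issue.
Gwendolyn's share (€4,000) is divided into 2 shares of €2,000: Bertrand and Esperanza each take €2,000.

Maeve: €4,000; Freya: €4,000; Bertrand: €2,000; Esperanza: €2,000; Reuben: €4,000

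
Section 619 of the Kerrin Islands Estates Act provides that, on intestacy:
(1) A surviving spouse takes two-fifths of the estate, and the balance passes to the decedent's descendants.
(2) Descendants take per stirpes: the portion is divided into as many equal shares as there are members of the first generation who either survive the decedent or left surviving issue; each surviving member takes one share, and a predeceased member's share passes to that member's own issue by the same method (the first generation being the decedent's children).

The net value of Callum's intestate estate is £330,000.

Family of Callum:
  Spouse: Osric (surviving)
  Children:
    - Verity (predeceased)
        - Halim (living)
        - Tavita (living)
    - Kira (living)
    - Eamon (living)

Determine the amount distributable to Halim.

Osric takes two-fifths of £330,000 = £132,000. The remaining £198,000 passes to the descendants.
The descendants' portion (£198,000) is divided into 3 shares of £66,000: Kira and Eamon each take £66,000; Verity's £66,000 share passes to Verity's issue.
Verity's share (£66,000) is divided into 2 shares of £33,000: Halim and Tavita each take £33,000.

Halim receives £33,000.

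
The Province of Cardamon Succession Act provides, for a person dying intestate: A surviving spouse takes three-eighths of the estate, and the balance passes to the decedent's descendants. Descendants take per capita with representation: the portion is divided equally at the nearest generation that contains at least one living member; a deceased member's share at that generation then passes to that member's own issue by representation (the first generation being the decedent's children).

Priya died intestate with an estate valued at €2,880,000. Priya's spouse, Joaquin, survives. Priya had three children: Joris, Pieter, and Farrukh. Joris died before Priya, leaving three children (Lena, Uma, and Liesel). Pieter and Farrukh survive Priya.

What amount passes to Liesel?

Joaquin takes three-eighths of €2,880,000 = €1,080,000. The remaining €1,800,000 passes to the descendants.
The descendants' portion (€1,800,000) is divided into 3 shares of €600,000: Pieter and Farrukh each take €600,000; Joris's €600,000 share passes to Joris's issue.
Joris's share (€600,000) is divided into 3 shares of €200,000: Lena, Uma, and Liesel each take €200,000.

Liesel receives €200,000.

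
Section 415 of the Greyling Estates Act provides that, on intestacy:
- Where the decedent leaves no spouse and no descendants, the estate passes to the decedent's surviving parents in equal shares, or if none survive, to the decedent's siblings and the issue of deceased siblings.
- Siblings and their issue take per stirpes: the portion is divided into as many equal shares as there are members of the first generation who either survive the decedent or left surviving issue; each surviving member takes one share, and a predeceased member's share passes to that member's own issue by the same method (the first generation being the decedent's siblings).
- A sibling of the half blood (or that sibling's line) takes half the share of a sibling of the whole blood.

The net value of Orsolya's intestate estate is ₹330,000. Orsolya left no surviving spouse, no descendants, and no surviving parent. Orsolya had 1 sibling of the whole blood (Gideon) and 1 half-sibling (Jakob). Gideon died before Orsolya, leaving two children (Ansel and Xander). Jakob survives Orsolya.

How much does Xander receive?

Xander receives ₹110,000.

The entire ₹330,000 passes to the siblings and their issue.
Counting each half-blood sibling's line as half a unit, there are 3/2 units in ₹330,000, so one unit is ₹220,000. Whole-blood lines (Gideon) take ₹220,000 each; half-blood lines (Jakob) take ₹110,000 each.
Gideon's share (₹220,000) is divided into 2 shares of ₹110,000: Ansel and Xander each take ₹110,000.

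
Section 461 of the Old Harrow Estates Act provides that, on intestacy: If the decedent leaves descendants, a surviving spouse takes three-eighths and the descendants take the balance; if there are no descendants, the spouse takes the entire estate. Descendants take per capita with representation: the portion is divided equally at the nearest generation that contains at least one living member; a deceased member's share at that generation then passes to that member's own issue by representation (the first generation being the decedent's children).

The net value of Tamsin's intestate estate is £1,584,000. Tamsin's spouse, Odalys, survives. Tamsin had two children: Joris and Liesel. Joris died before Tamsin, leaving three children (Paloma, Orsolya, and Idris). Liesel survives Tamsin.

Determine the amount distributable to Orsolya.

Odalys takes three-eighths of £1,584,000 = £594,000. The remaining £990,000 passes to the descendants.
The descendants' portion (£990,000) is divided into 2 shares of £495,000: Liesel takes £495,000; Joris's £495,000 share passes to Joris's issue.
Joris's share (£495,000) is divided into 3 shares of £165,000: Paloma, Orsolya, and Idris each take £165,000.

Orsolya receives £165,000.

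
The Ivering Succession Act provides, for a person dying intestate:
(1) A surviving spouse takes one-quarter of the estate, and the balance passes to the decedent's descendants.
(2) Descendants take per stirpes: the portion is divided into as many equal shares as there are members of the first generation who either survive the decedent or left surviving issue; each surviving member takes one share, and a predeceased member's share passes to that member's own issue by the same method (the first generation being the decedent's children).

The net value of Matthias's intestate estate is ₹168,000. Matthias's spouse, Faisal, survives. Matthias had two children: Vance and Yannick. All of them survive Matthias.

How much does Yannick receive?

Yannick receives ₹63,000.

Faisal takes one-quarter of ₹168,000 = ₹42,000. The remaining ₹126,000 passes to the descendants.
The descendants' portion (₹126,000) is divided into 2 shares of ₹63,000: Vance and Yannick each take ₹63,000.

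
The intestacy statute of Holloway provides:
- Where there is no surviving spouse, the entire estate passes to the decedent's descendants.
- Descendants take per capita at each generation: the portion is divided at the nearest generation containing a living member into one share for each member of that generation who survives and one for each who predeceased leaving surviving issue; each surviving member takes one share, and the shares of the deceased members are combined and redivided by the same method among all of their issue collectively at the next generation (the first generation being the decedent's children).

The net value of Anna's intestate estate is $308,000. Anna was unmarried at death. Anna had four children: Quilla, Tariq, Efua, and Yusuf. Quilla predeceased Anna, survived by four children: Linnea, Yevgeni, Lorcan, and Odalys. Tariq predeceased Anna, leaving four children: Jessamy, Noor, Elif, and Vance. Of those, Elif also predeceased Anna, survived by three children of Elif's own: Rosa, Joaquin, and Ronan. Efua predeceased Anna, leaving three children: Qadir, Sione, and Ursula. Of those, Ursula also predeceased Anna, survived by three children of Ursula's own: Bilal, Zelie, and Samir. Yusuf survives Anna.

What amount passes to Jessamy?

The entire $308,000 passes to the descendants.
That amount ($308,000) is divided at the children's generation into 4 shares of $77,000. Yusuf takes $77,000. The 3 shares of the deceased (Quilla, Tariq, and Efua) are combined into a pool of $231,000.
That pool ($231,000) is divided at the grandchildren's generation into 11 shares of $21,000. Linnea, Yevgeni, Lorcan, Odalys, Jessamy, Noor, Vance, Qadir, and Sione each take $21,000. The 2 shares of the deceased (Elif and Ursula) are combined into a pool of $42,000.
That pool ($42,000) is divided at the great-grandchildren's generation equally among Rosa, Joaquin, Ronan, Bilal, Zelie, and Samir: $7,000 each.

Jessamy receives $21,000.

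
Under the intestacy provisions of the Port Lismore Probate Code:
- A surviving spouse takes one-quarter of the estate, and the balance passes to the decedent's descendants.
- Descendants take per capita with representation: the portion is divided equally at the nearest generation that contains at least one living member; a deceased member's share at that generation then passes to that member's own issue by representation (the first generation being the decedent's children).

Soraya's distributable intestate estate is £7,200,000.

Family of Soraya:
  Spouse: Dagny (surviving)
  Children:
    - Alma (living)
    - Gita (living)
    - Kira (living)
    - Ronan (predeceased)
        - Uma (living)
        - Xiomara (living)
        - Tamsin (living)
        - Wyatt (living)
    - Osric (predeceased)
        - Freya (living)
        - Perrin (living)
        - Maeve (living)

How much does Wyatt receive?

Wyatt receives £270,000.

Dagny takes one-quarter of £7,200,000 = £1,800,000. The remaining £5,400,000 passes to the descendants.
The descendants' portion (£5,400,000) is divided into 5 shares of £1,080,000: Alma, Gita, and Kira each take £1,080,000; Ronan's £1,080,000 share passes to Ronan's issue; Osric's £1,080,000 share passes to Osric's issue.
Ronan's share (£1,080,000) is divided into 4 shares of £270,000: Uma, Xiomara, Tamsin, and Wyatt each take £270,000.
Osric's share (£1,080,000) is divided into 3 shares of £360,000: Freya, Perrin, and Maeve each take £360,000.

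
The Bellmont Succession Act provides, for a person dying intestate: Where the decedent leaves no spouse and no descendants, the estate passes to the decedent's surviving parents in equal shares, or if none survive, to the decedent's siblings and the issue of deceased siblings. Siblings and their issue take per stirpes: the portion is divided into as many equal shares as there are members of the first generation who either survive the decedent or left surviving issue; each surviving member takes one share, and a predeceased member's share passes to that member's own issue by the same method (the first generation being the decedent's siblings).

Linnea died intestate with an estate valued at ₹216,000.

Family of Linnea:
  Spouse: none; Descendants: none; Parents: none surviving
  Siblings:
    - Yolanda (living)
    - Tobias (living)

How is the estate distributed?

Yolanda: ₹108,000; Tobias: ₹108,000

The entire ₹216,000 passes to the siblings and their issue.
That amount (₹216,000) is divided into 2 shares of ₹108,000: Yolanda and Tobias each take ₹108,000.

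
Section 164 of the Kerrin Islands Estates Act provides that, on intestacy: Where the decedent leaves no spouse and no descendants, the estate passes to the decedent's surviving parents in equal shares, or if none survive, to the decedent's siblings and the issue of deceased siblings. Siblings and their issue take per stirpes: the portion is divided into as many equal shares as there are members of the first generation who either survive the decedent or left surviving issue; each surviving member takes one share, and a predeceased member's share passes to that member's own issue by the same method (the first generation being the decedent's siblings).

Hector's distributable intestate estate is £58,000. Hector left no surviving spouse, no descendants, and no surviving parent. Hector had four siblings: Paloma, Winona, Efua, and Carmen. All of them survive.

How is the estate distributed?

Paloma: £14,500; Winona: £14,500; Efua: £14,500; Carmen: £14,500

The entire £58,000 passes to the siblings and their issue.
That amount (£58,000) is divided into 4 shares of £14,500: Paloma, Winona, Efua, and Carmen each take £14,500.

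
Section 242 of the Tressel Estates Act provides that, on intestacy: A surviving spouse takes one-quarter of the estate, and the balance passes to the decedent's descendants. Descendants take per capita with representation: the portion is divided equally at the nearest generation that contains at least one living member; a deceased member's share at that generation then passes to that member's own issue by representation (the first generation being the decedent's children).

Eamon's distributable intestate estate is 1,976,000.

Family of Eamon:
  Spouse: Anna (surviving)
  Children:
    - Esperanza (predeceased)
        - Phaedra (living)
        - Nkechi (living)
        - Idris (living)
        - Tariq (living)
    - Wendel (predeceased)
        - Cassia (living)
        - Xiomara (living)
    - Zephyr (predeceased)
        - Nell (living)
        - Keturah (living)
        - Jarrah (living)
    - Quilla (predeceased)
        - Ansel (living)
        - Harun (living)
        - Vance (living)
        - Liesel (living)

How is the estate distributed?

Anna: 494,000; Phaedra: 114,000; Nkechi: 114,000; Idris: 114,000; Tariq: 114,000; Cassia: 114,000; Xiomara: 114,000; Nell: 114,000; Keturah: 114,000; Jarrah: 114,000; Ansel: 114,000; Harun: 114,000; Vance: 114,000; Liesel: 114,000

Anna takes one-quarter of 1,976,000 = 494,000. The remaining 1,482,000 passes to the descendants.
No child survives, so the initial division is made at the grandchildren's generation.
The descendants' portion (1,482,000) is divided into 13 shares of 114,000: Phaedra, Nkechi, Idris, Tariq, Cassia, Xiomara, Nell, Keturah, Jarrah, Ansel, Harun, Vance, and Liesel each take 114,000.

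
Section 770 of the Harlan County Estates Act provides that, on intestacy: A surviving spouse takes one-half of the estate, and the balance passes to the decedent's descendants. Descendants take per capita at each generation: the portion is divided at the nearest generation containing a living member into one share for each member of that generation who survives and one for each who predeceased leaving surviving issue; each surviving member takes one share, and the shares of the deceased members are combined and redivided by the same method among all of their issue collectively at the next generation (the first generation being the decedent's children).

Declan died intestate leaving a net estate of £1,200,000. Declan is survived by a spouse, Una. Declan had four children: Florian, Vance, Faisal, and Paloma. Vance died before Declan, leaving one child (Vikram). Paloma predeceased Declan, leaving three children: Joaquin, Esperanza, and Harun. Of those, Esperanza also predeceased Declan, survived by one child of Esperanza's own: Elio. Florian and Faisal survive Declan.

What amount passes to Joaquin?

Joaquin receives £75,000.

Una takes one-half of £1,200,000 = £600,000. The remaining £600,000 passes to the descendants.
The descendants' portion (£600,000) is divided at the children's generation into 4 shares of £150,000. Florian and Faisal each take £150,000. The 2 shares of the deceased (Vance and Paloma) are combined into a pool of £300,000.
That pool (£300,000) is divided at the grandchildren's generation into 4 shares of £75,000. Vikram, Joaquin, and Harun each take £75,000. The remaining share for the deceased Esperanza (£75,000) is carried to the next generation.
That pool (£75,000) passes entirely to Elio, the sole taker at the great-grandchildren's generation.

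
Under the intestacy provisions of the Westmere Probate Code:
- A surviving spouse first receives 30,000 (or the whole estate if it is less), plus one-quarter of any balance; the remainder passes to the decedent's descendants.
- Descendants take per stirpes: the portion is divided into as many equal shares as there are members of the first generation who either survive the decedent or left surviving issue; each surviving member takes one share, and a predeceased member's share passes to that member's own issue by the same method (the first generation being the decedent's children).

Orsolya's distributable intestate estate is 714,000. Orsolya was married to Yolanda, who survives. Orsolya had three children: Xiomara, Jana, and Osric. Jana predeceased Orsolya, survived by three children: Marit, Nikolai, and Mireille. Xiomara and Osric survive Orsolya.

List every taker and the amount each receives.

Yolanda first takes 30,000, leaving a balance of 684,000. Yolanda then takes one-quarter of the balance (171,000), for a total of 201,000. The remaining 513,000 passes to the descendants.
The descendants' portion (513,000) is divided into 3 shares of 171,000: Xiomara and Osric each take 171,000; Jana's 171,000 share passes to Jana's issue.
Jana's share (171,000) is divided into 3 shares of 57,000: Marit, Nikolai, and Mireille each take 57,000.

Yolanda: 201,000; Xiomara: 171,000; Marit: 57,000; Nikolai: 57,000; Mireille: 57,000; Osric: 171,000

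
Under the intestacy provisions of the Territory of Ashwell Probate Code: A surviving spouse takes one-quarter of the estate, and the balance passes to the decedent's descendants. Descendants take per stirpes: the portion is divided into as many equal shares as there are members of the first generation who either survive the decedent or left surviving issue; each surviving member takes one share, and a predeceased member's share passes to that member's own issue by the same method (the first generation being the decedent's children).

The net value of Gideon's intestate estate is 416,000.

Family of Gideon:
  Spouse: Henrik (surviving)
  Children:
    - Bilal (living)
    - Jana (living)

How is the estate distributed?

Henrik: 104,000; Bilal: 156,000; Jana: 156,000

Henrik takes one-quarter of 416,000 = 104,000. The remaining 312,000 passes to the descendants.
The descendants' portion (312,000) is divided into 2 shares of 156,000: Bilal and Jana each take 156,000.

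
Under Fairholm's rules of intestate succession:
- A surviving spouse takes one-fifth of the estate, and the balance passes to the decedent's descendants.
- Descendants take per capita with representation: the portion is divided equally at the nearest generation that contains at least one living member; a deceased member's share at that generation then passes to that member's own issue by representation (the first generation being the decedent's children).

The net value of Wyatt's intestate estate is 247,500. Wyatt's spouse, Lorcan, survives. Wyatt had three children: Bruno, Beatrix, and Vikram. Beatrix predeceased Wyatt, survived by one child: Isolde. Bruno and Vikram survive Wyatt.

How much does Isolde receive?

Lorcan takes one-fifth of 247,500 = 49,500. The remaining 198,000 passes to the descendants.
The descendants' portion (198,000) is divided into 3 shares of 66,000: Bruno and Vikram each take 66,000; Beatrix's 66,000 share passes to Beatrix's issue.
Beatrix's share (66,000) passes entirely to Isolde.

Isolde receives 66,000.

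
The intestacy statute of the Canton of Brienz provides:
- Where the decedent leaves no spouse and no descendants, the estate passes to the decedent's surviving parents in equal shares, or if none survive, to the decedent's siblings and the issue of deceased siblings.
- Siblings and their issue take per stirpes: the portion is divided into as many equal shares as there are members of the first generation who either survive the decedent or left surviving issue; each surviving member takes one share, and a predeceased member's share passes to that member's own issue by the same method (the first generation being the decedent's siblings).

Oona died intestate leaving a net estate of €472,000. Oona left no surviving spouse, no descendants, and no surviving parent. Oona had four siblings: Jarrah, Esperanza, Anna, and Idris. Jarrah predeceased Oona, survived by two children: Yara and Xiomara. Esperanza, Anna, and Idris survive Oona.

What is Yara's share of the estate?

The entire €472,000 passes to the siblings and their issue.
That amount (€472,000) is divided into 4 shares of €118,000: Esperanza, Anna, and Idris each take €118,000; Jarrah's €118,000 share passes to Jarrah's issue.
Jarrah's share (€118,000) is divided into 2 shares of €59,000: Yara and Xiomara each take €59,000.

Yara receives €59,000.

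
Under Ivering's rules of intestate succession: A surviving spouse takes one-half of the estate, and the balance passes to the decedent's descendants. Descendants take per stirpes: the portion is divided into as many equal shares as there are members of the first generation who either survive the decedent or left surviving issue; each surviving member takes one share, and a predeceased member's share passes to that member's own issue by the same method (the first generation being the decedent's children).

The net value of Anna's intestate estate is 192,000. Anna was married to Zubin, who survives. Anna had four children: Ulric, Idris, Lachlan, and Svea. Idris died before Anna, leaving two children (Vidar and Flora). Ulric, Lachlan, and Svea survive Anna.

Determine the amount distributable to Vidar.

Vidar receives 12,000.

Zubin takes one-half of 192,000 = 96,000. The remaining 96,000 passes to the descendants.
The descendants' portion (96,000) is divided into 4 shares of 24,000: Ulric, Lachlan, and Svea each take 24,000; Idris's 24,000 share passes to Idris's issue.
Idris's share (24,000) is divided into 2 shares of 12,000: Vidar and Flora each take 12,000.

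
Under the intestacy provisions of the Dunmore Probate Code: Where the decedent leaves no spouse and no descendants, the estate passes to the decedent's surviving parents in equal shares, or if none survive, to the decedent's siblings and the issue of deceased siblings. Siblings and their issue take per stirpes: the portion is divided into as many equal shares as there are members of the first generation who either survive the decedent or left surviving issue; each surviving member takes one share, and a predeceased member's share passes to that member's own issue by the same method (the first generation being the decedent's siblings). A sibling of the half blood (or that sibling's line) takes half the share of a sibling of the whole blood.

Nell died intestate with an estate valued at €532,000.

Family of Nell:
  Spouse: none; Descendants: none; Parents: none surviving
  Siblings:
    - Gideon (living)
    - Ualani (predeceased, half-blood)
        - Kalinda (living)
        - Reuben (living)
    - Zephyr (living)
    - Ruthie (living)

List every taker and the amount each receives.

The entire €532,000 passes to the siblings and their issue.
Counting each half-blood sibling's line as half a unit, there are 7/2 units in €532,000, so one unit is €152,000. Whole-blood lines (Gideon, Zephyr, and Ruthie) take €152,000 each; half-blood lines (Ualani) take €76,000 each.
Ualani's share (€76,000) is divided into 2 shares of €38,000: Kalinda and Reuben each take €38,000.

Gideon: €152,000; Kalinda: €38,000; Reuben: €38,000; Zephyr: €152,000; Ruthie: €152,000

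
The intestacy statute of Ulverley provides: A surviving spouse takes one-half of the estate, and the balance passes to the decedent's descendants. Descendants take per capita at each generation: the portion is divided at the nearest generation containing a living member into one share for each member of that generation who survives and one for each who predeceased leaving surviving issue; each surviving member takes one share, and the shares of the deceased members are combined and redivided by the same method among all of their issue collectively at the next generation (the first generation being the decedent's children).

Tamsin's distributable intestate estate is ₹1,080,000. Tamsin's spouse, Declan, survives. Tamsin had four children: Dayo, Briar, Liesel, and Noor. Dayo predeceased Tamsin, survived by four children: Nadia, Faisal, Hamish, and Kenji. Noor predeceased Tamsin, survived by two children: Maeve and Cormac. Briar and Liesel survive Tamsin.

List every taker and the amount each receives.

Declan: ₹540,000; Nadia: ₹45,000; Faisal: ₹45,000; Hamish: ₹45,000; Kenji: ₹45,000; Briar: ₹135,000; Liesel: ₹135,000; Maeve: ₹45,000; Cormac: ₹45,000

Declan takes one-half of ₹1,080,000 = ₹540,000. The remaining ₹540,000 passes to the descendants.
The descendants' portion (₹540,000) is divided at the children's generation into 4 shares of ₹135,000. Briar and Liesel each take ₹135,000. The 2 shares of the deceased (Dayo and Noor) are combined into a pool of ₹270,000.
That pool (₹270,000) is divided at the grandchildren's generation equally among Nadia, Faisal, Hamish, Kenji, Maeve, and Cormac: ₹45,000 each.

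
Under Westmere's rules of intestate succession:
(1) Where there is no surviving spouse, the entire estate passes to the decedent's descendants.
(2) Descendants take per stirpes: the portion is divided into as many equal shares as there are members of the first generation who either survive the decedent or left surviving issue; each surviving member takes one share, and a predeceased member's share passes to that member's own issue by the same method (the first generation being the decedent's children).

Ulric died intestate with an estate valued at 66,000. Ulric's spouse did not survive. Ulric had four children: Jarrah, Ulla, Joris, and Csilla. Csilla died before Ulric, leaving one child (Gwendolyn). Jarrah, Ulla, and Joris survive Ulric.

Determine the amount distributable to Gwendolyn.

Gwendolyn receives 16,500.

The entire 66,000 passes to the descendants.
That amount (66,000) is divided into 4 shares of 16,500: Jarrah, Ulla, and Joris each take 16,500; Csilla's 16,500 share passes to Csilla's issue.
Csilla's share (16,500) passes entirely to Gwendolyn.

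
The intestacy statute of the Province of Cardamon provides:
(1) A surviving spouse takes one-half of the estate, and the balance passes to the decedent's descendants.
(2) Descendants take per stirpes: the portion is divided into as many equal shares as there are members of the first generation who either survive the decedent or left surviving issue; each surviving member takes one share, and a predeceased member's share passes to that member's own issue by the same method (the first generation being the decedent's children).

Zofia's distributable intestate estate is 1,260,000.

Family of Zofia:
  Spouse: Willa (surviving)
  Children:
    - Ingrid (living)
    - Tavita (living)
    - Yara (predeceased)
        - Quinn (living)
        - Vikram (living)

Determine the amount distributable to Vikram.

Vikram receives 105,000.

Willa takes one-half of 1,260,000 = 630,000. The remaining 630,000 passes to the descendants.
The descendants' portion (630,000) is divided into 3 shares of 210,000: Ingrid and Tavita each take 210,000; Yara's 210,000 share passes to Yara's issue.
Yara's share (210,000) is divided into 2 shares of 105,000: Quinn and Vikram each take 105,000.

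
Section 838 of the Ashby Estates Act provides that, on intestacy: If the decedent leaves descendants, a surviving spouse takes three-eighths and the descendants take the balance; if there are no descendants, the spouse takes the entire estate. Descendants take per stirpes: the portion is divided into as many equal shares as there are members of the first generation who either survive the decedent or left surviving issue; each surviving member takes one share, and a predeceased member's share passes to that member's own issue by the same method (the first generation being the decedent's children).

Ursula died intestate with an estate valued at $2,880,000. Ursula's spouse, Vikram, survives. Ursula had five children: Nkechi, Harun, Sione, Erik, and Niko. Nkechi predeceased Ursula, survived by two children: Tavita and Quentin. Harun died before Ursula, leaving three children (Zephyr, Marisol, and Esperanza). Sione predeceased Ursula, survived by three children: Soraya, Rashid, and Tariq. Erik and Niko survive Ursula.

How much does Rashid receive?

Rashid receives $120,000.

Vikram takes three-eighths of $2,880,000 = $1,080,000. The remaining $1,800,000 passes to the descendants.
The descendants' portion ($1,800,000) is divided into 5 shares of $360,000: Erik and Niko each take $360,000; Nkechi's $360,000 share passes to Nkechi's issue; Harun's $360,000 share passes to Harun's issue; Sione's $360,000 share passes to Sione's issue.
Nkechi's share ($360,000) is divided into 2 shares of $180,000: Tavita and Quentin each take $180,000.
Harun's share ($360,000) is divided into 3 shares of $120,000: Zephyr, Marisol, and Esperanza each take $120,000.
Sione's share ($360,000) is divided into 3 shares of $120,000: Soraya, Rashid, and Tariq each take $120,000.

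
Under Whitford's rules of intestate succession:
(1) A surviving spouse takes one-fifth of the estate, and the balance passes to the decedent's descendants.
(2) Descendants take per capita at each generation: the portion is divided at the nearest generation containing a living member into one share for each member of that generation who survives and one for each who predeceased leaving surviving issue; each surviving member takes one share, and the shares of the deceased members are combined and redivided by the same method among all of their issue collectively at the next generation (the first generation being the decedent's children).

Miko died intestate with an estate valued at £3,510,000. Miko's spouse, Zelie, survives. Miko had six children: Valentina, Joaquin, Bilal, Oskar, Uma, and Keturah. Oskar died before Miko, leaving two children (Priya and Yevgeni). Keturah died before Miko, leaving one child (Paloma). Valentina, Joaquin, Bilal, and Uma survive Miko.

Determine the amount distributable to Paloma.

Paloma receives £312,000.

Zelie takes one-fifth of £3,510,000 = £702,000. The remaining £2,808,000 passes to the descendants.
The descendants' portion (£2,808,000) is divided at the children's generation into 6 shares of £468,000. Valentina, Joaquin, Bilal, and Uma each take £468,000. The 2 shares of the deceased (Oskar and Keturah) are combined into a pool of £936,000.
That pool (£936,000) is divided at the grandchildren's generation equally among Priya, Yevgeni, and Paloma: £312,000 each.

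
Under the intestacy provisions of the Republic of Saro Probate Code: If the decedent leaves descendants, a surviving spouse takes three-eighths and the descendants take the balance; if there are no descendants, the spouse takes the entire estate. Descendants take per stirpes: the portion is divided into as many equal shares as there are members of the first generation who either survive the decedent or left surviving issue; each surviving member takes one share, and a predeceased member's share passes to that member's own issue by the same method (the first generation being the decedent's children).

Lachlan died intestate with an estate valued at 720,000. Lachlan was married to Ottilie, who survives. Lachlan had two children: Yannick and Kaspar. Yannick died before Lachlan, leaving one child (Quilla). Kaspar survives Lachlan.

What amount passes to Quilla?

Ottilie takes three-eighths of 720,000 = 270,000. The remaining 450,000 passes to the descendants.
The descendants' portion (450,000) is divided into 2 shares of 225,000: Kaspar takes 225,000; Yannick's 225,000 share passes to Yannick's issue.
Yannick's share (225,000) passes entirely to Quilla.

Quilla receives 225,000.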